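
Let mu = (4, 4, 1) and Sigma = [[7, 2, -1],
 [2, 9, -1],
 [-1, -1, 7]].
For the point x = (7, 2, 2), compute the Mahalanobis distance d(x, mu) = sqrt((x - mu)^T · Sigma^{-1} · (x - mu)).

Step 1 — centre the observation: (x - mu) = (3, -2, 1).

Step 2 — invert Sigma (cofactor / det for 3×3, or solve directly):
  Sigma^{-1} = [[0.1546, -0.0324, 0.0175],
 [-0.0324, 0.1197, 0.0125],
 [0.0175, 0.0125, 0.1471]].

Step 3 — form the quadratic (x - mu)^T · Sigma^{-1} · (x - mu):
  Sigma^{-1} · (x - mu) = (0.5461, -0.3242, 0.1746).
  (x - mu)^T · [Sigma^{-1} · (x - mu)] = (3)·(0.5461) + (-2)·(-0.3242) + (1)·(0.1746) = 2.4613.

Step 4 — take square root: d = √(2.4613) ≈ 1.5689.

d(x, mu) = √(2.4613) ≈ 1.5689


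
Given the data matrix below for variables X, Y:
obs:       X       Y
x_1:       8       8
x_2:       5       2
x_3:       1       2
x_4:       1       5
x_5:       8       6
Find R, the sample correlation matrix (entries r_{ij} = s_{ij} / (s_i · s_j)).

Step 1 — column means:
  mean(X) = (8 + 5 + 1 + 1 + 8) / 5 = 23/5 = 4.6
  mean(Y) = (8 + 2 + 2 + 5 + 6) / 5 = 23/5 = 4.6

Step 2 — sample variances and covariances s[i,j] = (1/(n-1)) · Σ_k (x_{k,i} - mean_i) · (x_{k,j} - mean_j), with n-1 = 4:
  s[X,X] = ((3.4)·(3.4) + (0.4)·(0.4) + (-3.6)·(-3.6) + (-3.6)·(-3.6) + (3.4)·(3.4)) / 4 = 49.2/4 = 12.3
  s[X,Y] = ((3.4)·(3.4) + (0.4)·(-2.6) + (-3.6)·(-2.6) + (-3.6)·(0.4) + (3.4)·(1.4)) / 4 = 23.2/4 = 5.8
  s[Y,Y] = ((3.4)·(3.4) + (-2.6)·(-2.6) + (-2.6)·(-2.6) + (0.4)·(0.4) + (1.4)·(1.4)) / 4 = 27.2/4 = 6.8
  Sample standard deviations s_i = √(s[i,i]):
  s(X) = √(12.3) = 3.5071
  s(Y) = √(6.8) = 2.6077

Step 3 — r_{ij} = s_{ij} / (s_i · s_j):
  r[X,X] = 1 (diagonal).
  r[X,Y] = 5.8 / (3.5071 · 2.6077) = 5.8 / 9.1455 = 0.6342
  r[Y,Y] = 1 (diagonal).

R is symmetric with unit diagonal. Assembling:

R = [[1, 0.6342],
 [0.6342, 1]]


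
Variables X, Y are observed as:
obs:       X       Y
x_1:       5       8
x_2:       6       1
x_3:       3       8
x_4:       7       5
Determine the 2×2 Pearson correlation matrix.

Step 1 — column means:
  mean(X) = (5 + 6 + 3 + 7) / 4 = 21/4 = 5.25
  mean(Y) = (8 + 1 + 8 + 5) / 4 = 22/4 = 5.5

Step 2 — sample variances and covariances s[i,j] = (1/(n-1)) · Σ_k (x_{k,i} - mean_i) · (x_{k,j} - mean_j), with n-1 = 3:
  s[X,X] = ((-0.25)·(-0.25) + (0.75)·(0.75) + (-2.25)·(-2.25) + (1.75)·(1.75)) / 3 = 8.75/3 = 2.9167
  s[X,Y] = ((-0.25)·(2.5) + (0.75)·(-4.5) + (-2.25)·(2.5) + (1.75)·(-0.5)) / 3 = -10.5/3 = -3.5
  s[Y,Y] = ((2.5)·(2.5) + (-4.5)·(-4.5) + (2.5)·(2.5) + (-0.5)·(-0.5)) / 3 = 33/3 = 11
  Sample standard deviations s_i = √(s[i,i]):
  s(X) = √(2.9167) = 1.7078
  s(Y) = √(11) = 3.3166

Step 3 — r_{ij} = s_{ij} / (s_i · s_j):
  r[X,X] = 1 (diagonal).
  r[X,Y] = -3.5 / (1.7078 · 3.3166) = -3.5 / 5.6642 = -0.6179
  r[Y,Y] = 1 (diagonal).

R is symmetric with unit diagonal. Assembling:

R = [[1, -0.6179],
 [-0.6179, 1]]


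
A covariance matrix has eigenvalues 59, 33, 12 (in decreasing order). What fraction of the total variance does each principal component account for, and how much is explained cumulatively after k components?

Step 1 — total variance = trace(Sigma) = Σ λ_i = 59 + 33 + 12 = 104.

Step 2 — fraction explained by component i = λ_i / Σ λ:
  PC1: 59/104 = 0.5673
  PC2: 33/104 = 0.3173
  PC3: 12/104 = 0.1154

Step 3 — cumulative fraction after k components = (λ_1 + ... + λ_k) / Σ λ:
  k = 1: 59/104 = 0.5673
  k = 2: (59 + 33)/104 = 92/104 = 0.8846
  k = 3: (59 + 33 + 12)/104 = 104/104 = 1

Summary (fraction, with percent):

explained: PC1 0.5673 (56.73%), PC2 0.3173 (31.73%), PC3 0.1154 (11.54%);  cumulative: 0.5673, 0.8846, 1


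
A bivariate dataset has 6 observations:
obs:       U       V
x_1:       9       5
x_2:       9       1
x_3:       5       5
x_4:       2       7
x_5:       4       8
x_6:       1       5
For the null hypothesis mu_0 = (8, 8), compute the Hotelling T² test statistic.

Step 1 — sample mean vector:
  mean(U) = (9 + 9 + 5 + 2 + 4 + 1) / 6 = 30/6 = 5
  mean(V) = (5 + 1 + 5 + 7 + 8 + 5) / 6 = 31/6 = 5.1667
  x̄ = (5, 5.1667),  deviation x̄ - mu_0 = (5, 5.1667) - (8, 8) = (-3, -2.8333).

Step 2 — sample covariance matrix, S[i,j] = (1/(n-1)) · Σ_k (x_{k,i} - mean_i) · (x_{k,j} - mean_j), divisor n-1 = 5:
  S[U,U] = ((4)·(4) + (4)·(4) + (0)·(0) + (-3)·(-3) + (-1)·(-1) + (-4)·(-4)) / 5 = 58/5 = 11.6
  S[U,V] = ((4)·(-0.1667) + (4)·(-4.1667) + (0)·(-0.1667) + (-3)·(1.8333) + (-1)·(2.8333) + (-4)·(-0.1667)) / 5 = -25/5 = -5
  S[V,V] = ((-0.1667)·(-0.1667) + (-4.1667)·(-4.1667) + (-0.1667)·(-0.1667) + (1.8333)·(1.8333) + (2.8333)·(2.8333) + (-0.1667)·(-0.1667)) / 5 = 28.8333/5 = 5.7667
  S = [[11.6, -5],
 [-5, 5.7667]].

Step 3 — invert S. det(S) = 11.6·5.7667 - (-5)² = 41.8933.
  S^{-1} = (1/det) · [[d, -b], [-b, a]] = [[0.1377, 0.1194],
 [0.1194, 0.2769]].

Step 4 — quadratic form (x̄ - mu_0)^T · S^{-1} · (x̄ - mu_0):
  S^{-1} · (x̄ - mu_0) = (-0.7511, -1.1426),
  (x̄ - mu_0)^T · [...] = (-3)·(-0.7511) + (-2.8333)·(-1.1426) = 5.4907.

Step 5 — scale by n: T² = 6 · 5.4907 = 32.944.

T² ≈ 32.944


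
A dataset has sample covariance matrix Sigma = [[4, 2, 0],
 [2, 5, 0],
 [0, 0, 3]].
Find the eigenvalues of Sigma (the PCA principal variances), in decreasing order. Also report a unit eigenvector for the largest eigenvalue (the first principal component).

Step 1 — characteristic polynomial p(λ) = det(λI - Sigma) = λ³ - tr·λ² + c_1·λ - det, where tr = trace, c_1 = sum of the principal 2×2 minors, det = det(Sigma):
  tr = 4 + 5 + 3 = 12,
  c_1 = (4·5 - (2)²) + (4·3 - (0)²) + (5·3 - (0)²) = 16 + 12 + 15 = 43,
  det = 4·(5·3 - (0)²) - (2)·((2)·3 - (0)·(0)) + (0)·((2)·(0) - 5·(0)) = 4·(15) - (2)·(6) + (0)·(0) = 48.
  So p(λ) = λ³ - 12λ² + 43λ - 48.
Step 2 — look for an integer root (rational root theorem: any rational root is an integer divisor of 48). Testing λ = 3:
  p(3) = 27 - 108 + 129 - 48 = 0  ✓
  Dividing out (λ - 3): p(λ) = (λ - 3)(λ² - 9λ + 16).
Step 3 — remaining eigenvalues from the quadratic λ² - 9λ + 16 = 0:
  Δ = 9² - 4·16 = 81 - 64 = 17,  λ = (9 ± √17)/2 = (9 ± 4.1231)/2 ≈ 6.5616 or 2.4384.
  Sorted: λ_1 = 6.5616,  λ_2 = 3,  λ_3 = 2.4384  (check: sum = 12 = tr ✓).

Step 4 — unit eigenvector for λ_1 ≈ 6.5616: v spans the null space of (Sigma - λ_1 I), whose rows are
  r_1 = (-2.5616, 2, 0),  r_2 = (2, -1.5616, 0),  r_3 = (0, 0, -3.5616).
  v is orthogonal to every row, so take v ∝ r_1 × r_3 = ((2)·(-3.5616) - (0)·(0), (0)·(0) - (-2.5616)·(-3.5616), (-2.5616)·(0) - (2)·(0)) ≈ (-7.1231, -9.1231, 0).
  Rescale (multiply by -1 so the first nonzero entry is positive): u = (7.1231, 9.1231, 0).
  ||u|| = √((7.1231)² + (9.1231)² + (0)²) = √(133.9697) ≈ 11.5745,  v_1 = u/||u|| ≈ (0.6154, 0.7882, 0) (||v_1|| = 1).

λ_1 = 6.5616,  λ_2 = 3,  λ_3 = 2.4384;  v_1 ≈ (0.6154, 0.7882, 0)


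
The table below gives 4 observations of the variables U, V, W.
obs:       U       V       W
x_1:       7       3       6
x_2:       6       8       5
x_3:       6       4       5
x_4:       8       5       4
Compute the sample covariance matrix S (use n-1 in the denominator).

Step 1 — column means:
  mean(U) = (7 + 6 + 6 + 8) / 4 = 27/4 = 6.75
  mean(V) = (3 + 8 + 4 + 5) / 4 = 20/4 = 5
  mean(W) = (6 + 5 + 5 + 4) / 4 = 20/4 = 5

Step 2 — sample covariance S[i,j] = (1/(n-1)) · Σ_k (x_{k,i} - mean_i) · (x_{k,j} - mean_j), with n-1 = 3.
  S[U,U] = ((0.25)·(0.25) + (-0.75)·(-0.75) + (-0.75)·(-0.75) + (1.25)·(1.25)) / 3 = 2.75/3 = 0.9167
  S[U,V] = ((0.25)·(-2) + (-0.75)·(3) + (-0.75)·(-1) + (1.25)·(0)) / 3 = -2/3 = -0.6667
  S[U,W] = ((0.25)·(1) + (-0.75)·(0) + (-0.75)·(0) + (1.25)·(-1)) / 3 = -1/3 = -0.3333
  S[V,V] = ((-2)·(-2) + (3)·(3) + (-1)·(-1) + (0)·(0)) / 3 = 14/3 = 4.6667
  S[V,W] = ((-2)·(1) + (3)·(0) + (-1)·(0) + (0)·(-1)) / 3 = -2/3 = -0.6667
  S[W,W] = ((1)·(1) + (0)·(0) + (0)·(0) + (-1)·(-1)) / 3 = 2/3 = 0.6667

S is symmetric (S[j,i] = S[i,j]). Assembling:

S = [[0.9167, -0.6667, -0.3333],
 [-0.6667, 4.6667, -0.6667],
 [-0.3333, -0.6667, 0.6667]]


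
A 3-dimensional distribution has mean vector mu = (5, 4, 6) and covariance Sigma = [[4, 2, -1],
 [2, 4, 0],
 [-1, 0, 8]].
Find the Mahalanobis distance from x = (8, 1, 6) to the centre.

Step 1 — centre the observation: (x - mu) = (3, -3, 0).

Step 2 — invert Sigma (cofactor / det for 3×3, or solve directly):
  Sigma^{-1} = [[0.3478, -0.1739, 0.0435],
 [-0.1739, 0.337, -0.0217],
 [0.0435, -0.0217, 0.1304]].

Step 3 — form the quadratic (x - mu)^T · Sigma^{-1} · (x - mu):
  Sigma^{-1} · (x - mu) = (1.5652, -1.5326, 0.1957).
  (x - mu)^T · [Sigma^{-1} · (x - mu)] = (3)·(1.5652) + (-3)·(-1.5326) + (0)·(0.1957) = 9.2935.

Step 4 — take square root: d = √(9.2935) ≈ 3.0485.

d(x, mu) = √(9.2935) ≈ 3.0485


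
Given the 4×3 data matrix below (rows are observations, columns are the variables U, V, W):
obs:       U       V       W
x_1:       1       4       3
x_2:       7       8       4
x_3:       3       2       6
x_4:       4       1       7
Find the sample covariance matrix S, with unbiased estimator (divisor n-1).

Step 1 — column means:
  mean(U) = (1 + 7 + 3 + 4) / 4 = 15/4 = 3.75
  mean(V) = (4 + 8 + 2 + 1) / 4 = 15/4 = 3.75
  mean(W) = (3 + 4 + 6 + 7) / 4 = 20/4 = 5

Step 2 — sample covariance S[i,j] = (1/(n-1)) · Σ_k (x_{k,i} - mean_i) · (x_{k,j} - mean_j), with n-1 = 3.
  S[U,U] = ((-2.75)·(-2.75) + (3.25)·(3.25) + (-0.75)·(-0.75) + (0.25)·(0.25)) / 3 = 18.75/3 = 6.25
  S[U,V] = ((-2.75)·(0.25) + (3.25)·(4.25) + (-0.75)·(-1.75) + (0.25)·(-2.75)) / 3 = 13.75/3 = 4.5833
  S[U,W] = ((-2.75)·(-2) + (3.25)·(-1) + (-0.75)·(1) + (0.25)·(2)) / 3 = 2/3 = 0.6667
  S[V,V] = ((0.25)·(0.25) + (4.25)·(4.25) + (-1.75)·(-1.75) + (-2.75)·(-2.75)) / 3 = 28.75/3 = 9.5833
  S[V,W] = ((0.25)·(-2) + (4.25)·(-1) + (-1.75)·(1) + (-2.75)·(2)) / 3 = -12/3 = -4
  S[W,W] = ((-2)·(-2) + (-1)·(-1) + (1)·(1) + (2)·(2)) / 3 = 10/3 = 3.3333

S is symmetric (S[j,i] = S[i,j]). Assembling:

S = [[6.25, 4.5833, 0.6667],
 [4.5833, 9.5833, -4],
 [0.6667, -4, 3.3333]]


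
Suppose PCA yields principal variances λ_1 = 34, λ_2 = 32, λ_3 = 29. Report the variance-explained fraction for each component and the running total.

Step 1 — total variance = trace(Sigma) = Σ λ_i = 34 + 32 + 29 = 95.

Step 2 — fraction explained by component i = λ_i / Σ λ:
  PC1: 34/95 = 0.3579
  PC2: 32/95 = 0.3368
  PC3: 29/95 = 0.3053

Step 3 — cumulative fraction after k components = (λ_1 + ... + λ_k) / Σ λ:
  k = 1: 34/95 = 0.3579
  k = 2: (34 + 32)/95 = 66/95 = 0.6947
  k = 3: (34 + 32 + 29)/95 = 95/95 = 1

Summary (fraction, with percent):

explained: PC1 0.3579 (35.79%), PC2 0.3368 (33.68%), PC3 0.3053 (30.53%);  cumulative: 0.3579, 0.6947, 1


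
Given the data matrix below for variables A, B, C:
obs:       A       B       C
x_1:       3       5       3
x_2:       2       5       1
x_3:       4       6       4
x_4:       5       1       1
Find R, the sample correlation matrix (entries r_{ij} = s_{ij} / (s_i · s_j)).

Step 1 — column means:
  mean(A) = (3 + 2 + 4 + 5) / 4 = 14/4 = 3.5
  mean(B) = (5 + 5 + 6 + 1) / 4 = 17/4 = 4.25
  mean(C) = (3 + 1 + 4 + 1) / 4 = 9/4 = 2.25

Step 2 — sample variances and covariances s[i,j] = (1/(n-1)) · Σ_k (x_{k,i} - mean_i) · (x_{k,j} - mean_j), with n-1 = 3:
  s[A,A] = ((-0.5)·(-0.5) + (-1.5)·(-1.5) + (0.5)·(0.5) + (1.5)·(1.5)) / 3 = 5/3 = 1.6667
  s[A,B] = ((-0.5)·(0.75) + (-1.5)·(0.75) + (0.5)·(1.75) + (1.5)·(-3.25)) / 3 = -5.5/3 = -1.8333
  s[A,C] = ((-0.5)·(0.75) + (-1.5)·(-1.25) + (0.5)·(1.75) + (1.5)·(-1.25)) / 3 = 0.5/3 = 0.1667
  s[B,B] = ((0.75)·(0.75) + (0.75)·(0.75) + (1.75)·(1.75) + (-3.25)·(-3.25)) / 3 = 14.75/3 = 4.9167
  s[B,C] = ((0.75)·(0.75) + (0.75)·(-1.25) + (1.75)·(1.75) + (-3.25)·(-1.25)) / 3 = 6.75/3 = 2.25
  s[C,C] = ((0.75)·(0.75) + (-1.25)·(-1.25) + (1.75)·(1.75) + (-1.25)·(-1.25)) / 3 = 6.75/3 = 2.25
  Sample standard deviations s_i = √(s[i,i]):
  s(A) = √(1.6667) = 1.291
  s(B) = √(4.9167) = 2.2174
  s(C) = √(2.25) = 1.5

Step 3 — r_{ij} = s_{ij} / (s_i · s_j):
  r[A,A] = 1 (diagonal).
  r[A,B] = -1.8333 / (1.291 · 2.2174) = -1.8333 / 2.8626 = -0.6404
  r[A,C] = 0.1667 / (1.291 · 1.5) = 0.1667 / 1.9365 = 0.0861
  r[B,B] = 1 (diagonal).
  r[B,C] = 2.25 / (2.2174 · 1.5) = 2.25 / 3.326 = 0.6765
  r[C,C] = 1 (diagonal).

R is symmetric with unit diagonal. Assembling:

R = [[1, -0.6404, 0.0861],
 [-0.6404, 1, 0.6765],
 [0.0861, 0.6765, 1]]


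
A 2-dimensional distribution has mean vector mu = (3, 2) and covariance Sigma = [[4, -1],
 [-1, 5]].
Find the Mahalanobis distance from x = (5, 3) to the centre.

Step 1 — centre the observation: (x - mu) = (2, 1).

Step 2 — invert Sigma. det(Sigma) = 4·5 - (-1)² = 19.
  Sigma^{-1} = (1/det) · [[d, -b], [-b, a]] = [[0.2632, 0.0526],
 [0.0526, 0.2105]].

Step 3 — form the quadratic (x - mu)^T · Sigma^{-1} · (x - mu):
  Sigma^{-1} · (x - mu) = (0.5789, 0.3158).
  (x - mu)^T · [Sigma^{-1} · (x - mu)] = (2)·(0.5789) + (1)·(0.3158) = 1.4737.

Step 4 — take square root: d = √(1.4737) ≈ 1.214.

d(x, mu) = √(1.4737) ≈ 1.214


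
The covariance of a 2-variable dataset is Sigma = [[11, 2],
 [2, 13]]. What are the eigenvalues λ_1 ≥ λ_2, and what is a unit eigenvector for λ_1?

Step 1 — characteristic polynomial of 2×2 Sigma:
  det(Sigma - λI) = λ² - trace · λ + det = 0.
  trace = 11 + 13 = 24, det = 11·13 - (2)² = 139.
Step 2 — discriminant:
  Δ = trace² - 4·det = 576 - 556 = 20.
Step 3 — eigenvalues:
  λ = (trace ± √Δ)/2 = (24 ± 4.4721)/2,
  λ_1 = 14.2361,  λ_2 = 9.7639.

Step 4 — unit eigenvector for λ_1: solve (Sigma - λ_1 I)v = 0. First row:
  (11 - 14.2361)·v_x + (2)·v_y = 0, i.e. (-3.2361)·v_x + (2)·v_y = 0,
  so v ∝ (b, λ_1 - a) = (2, 3.2361) = u.
  ||u|| = √((2)² + (3.2361)²) = √(14.4721) ≈ 3.8042,
  v_1 = u/||u|| ≈ (0.5257, 0.8507) (||v_1|| = 1).

λ_1 = 14.2361,  λ_2 = 9.7639;  v_1 ≈ (0.5257, 0.8507)


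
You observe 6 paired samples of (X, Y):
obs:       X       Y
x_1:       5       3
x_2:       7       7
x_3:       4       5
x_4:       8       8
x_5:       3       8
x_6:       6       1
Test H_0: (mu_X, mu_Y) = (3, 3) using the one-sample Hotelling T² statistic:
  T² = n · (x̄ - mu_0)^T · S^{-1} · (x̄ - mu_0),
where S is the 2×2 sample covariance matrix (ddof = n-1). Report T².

Step 1 — sample mean vector:
  mean(X) = (5 + 7 + 4 + 8 + 3 + 6) / 6 = 33/6 = 5.5
  mean(Y) = (3 + 7 + 5 + 8 + 8 + 1) / 6 = 32/6 = 5.3333
  x̄ = (5.5, 5.3333),  deviation x̄ - mu_0 = (5.5, 5.3333) - (3, 3) = (2.5, 2.3333).

Step 2 — sample covariance matrix, S[i,j] = (1/(n-1)) · Σ_k (x_{k,i} - mean_i) · (x_{k,j} - mean_j), divisor n-1 = 5:
  S[X,X] = ((-0.5)·(-0.5) + (1.5)·(1.5) + (-1.5)·(-1.5) + (2.5)·(2.5) + (-2.5)·(-2.5) + (0.5)·(0.5)) / 5 = 17.5/5 = 3.5
  S[X,Y] = ((-0.5)·(-2.3333) + (1.5)·(1.6667) + (-1.5)·(-0.3333) + (2.5)·(2.6667) + (-2.5)·(2.6667) + (0.5)·(-4.3333)) / 5 = 2/5 = 0.4
  S[Y,Y] = ((-2.3333)·(-2.3333) + (1.6667)·(1.6667) + (-0.3333)·(-0.3333) + (2.6667)·(2.6667) + (2.6667)·(2.6667) + (-4.3333)·(-4.3333)) / 5 = 41.3333/5 = 8.2667
  S = [[3.5, 0.4],
 [0.4, 8.2667]].

Step 3 — invert S. det(S) = 3.5·8.2667 - (0.4)² = 28.7733.
  S^{-1} = (1/det) · [[d, -b], [-b, a]] = [[0.2873, -0.0139],
 [-0.0139, 0.1216]].

Step 4 — quadratic form (x̄ - mu_0)^T · S^{-1} · (x̄ - mu_0):
  S^{-1} · (x̄ - mu_0) = (0.6858, 0.2491),
  (x̄ - mu_0)^T · [...] = (2.5)·(0.6858) + (2.3333)·(0.2491) = 2.2957.

Step 5 — scale by n: T² = 6 · 2.2957 = 13.7743.

T² ≈ 13.7743


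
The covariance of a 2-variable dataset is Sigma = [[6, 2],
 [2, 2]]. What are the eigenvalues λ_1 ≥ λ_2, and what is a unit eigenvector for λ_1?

Step 1 — characteristic polynomial of 2×2 Sigma:
  det(Sigma - λI) = λ² - trace · λ + det = 0.
  trace = 6 + 2 = 8, det = 6·2 - (2)² = 8.
Step 2 — discriminant:
  Δ = trace² - 4·det = 64 - 32 = 32.
Step 3 — eigenvalues:
  λ = (trace ± √Δ)/2 = (8 ± 5.6569)/2,
  λ_1 = 6.8284,  λ_2 = 1.1716.

Step 4 — unit eigenvector for λ_1: solve (Sigma - λ_1 I)v = 0. First row:
  (6 - 6.8284)·v_x + (2)·v_y = 0, i.e. (-0.8284)·v_x + (2)·v_y = 0,
  so v ∝ (b, λ_1 - a) = (2, 0.8284) = u.
  ||u|| = √((2)² + (0.8284)²) = √(4.6863) ≈ 2.1648,
  v_1 = u/||u|| ≈ (0.9239, 0.3827) (||v_1|| = 1).

λ_1 = 6.8284,  λ_2 = 1.1716;  v_1 ≈ (0.9239, 0.3827)


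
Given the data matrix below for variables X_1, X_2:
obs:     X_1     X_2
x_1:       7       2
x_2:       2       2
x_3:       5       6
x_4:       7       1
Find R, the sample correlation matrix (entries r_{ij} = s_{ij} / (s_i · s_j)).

Step 1 — column means:
  mean(X_1) = (7 + 2 + 5 + 7) / 4 = 21/4 = 5.25
  mean(X_2) = (2 + 2 + 6 + 1) / 4 = 11/4 = 2.75

Step 2 — sample variances and covariances s[i,j] = (1/(n-1)) · Σ_k (x_{k,i} - mean_i) · (x_{k,j} - mean_j), with n-1 = 3:
  s[X_1,X_1] = ((1.75)·(1.75) + (-3.25)·(-3.25) + (-0.25)·(-0.25) + (1.75)·(1.75)) / 3 = 16.75/3 = 5.5833
  s[X_1,X_2] = ((1.75)·(-0.75) + (-3.25)·(-0.75) + (-0.25)·(3.25) + (1.75)·(-1.75)) / 3 = -2.75/3 = -0.9167
  s[X_2,X_2] = ((-0.75)·(-0.75) + (-0.75)·(-0.75) + (3.25)·(3.25) + (-1.75)·(-1.75)) / 3 = 14.75/3 = 4.9167
  Sample standard deviations s_i = √(s[i,i]):
  s(X_1) = √(5.5833) = 2.3629
  s(X_2) = √(4.9167) = 2.2174

Step 3 — r_{ij} = s_{ij} / (s_i · s_j):
  r[X_1,X_1] = 1 (diagonal).
  r[X_1,X_2] = -0.9167 / (2.3629 · 2.2174) = -0.9167 / 5.2394 = -0.175
  r[X_2,X_2] = 1 (diagonal).

R is symmetric with unit diagonal. Assembling:

R = [[1, -0.175],
 [-0.175, 1]]


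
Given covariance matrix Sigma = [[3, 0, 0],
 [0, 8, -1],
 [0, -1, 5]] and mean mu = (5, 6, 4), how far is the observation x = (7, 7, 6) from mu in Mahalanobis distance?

Step 1 — centre the observation: (x - mu) = (2, 1, 2).

Step 2 — invert Sigma (cofactor / det for 3×3, or solve directly):
  Sigma^{-1} = [[0.3333, 0, 0],
 [0, 0.1282, 0.0256],
 [0, 0.0256, 0.2051]].

Step 3 — form the quadratic (x - mu)^T · Sigma^{-1} · (x - mu):
  Sigma^{-1} · (x - mu) = (0.6667, 0.1795, 0.4359).
  (x - mu)^T · [Sigma^{-1} · (x - mu)] = (2)·(0.6667) + (1)·(0.1795) + (2)·(0.4359) = 2.3846.

Step 4 — take square root: d = √(2.3846) ≈ 1.5442.

d(x, mu) = √(2.3846) ≈ 1.5442


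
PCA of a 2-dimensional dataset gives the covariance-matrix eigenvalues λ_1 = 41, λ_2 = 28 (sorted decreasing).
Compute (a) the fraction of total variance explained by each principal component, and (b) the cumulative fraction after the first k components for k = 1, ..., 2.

Step 1 — total variance = trace(Sigma) = Σ λ_i = 41 + 28 = 69.

Step 2 — fraction explained by component i = λ_i / Σ λ:
  PC1: 41/69 = 0.5942
  PC2: 28/69 = 0.4058

Step 3 — cumulative fraction after k components = (λ_1 + ... + λ_k) / Σ λ:
  k = 1: 41/69 = 0.5942
  k = 2: (41 + 28)/69 = 69/69 = 1

Summary (fraction, with percent):

explained: PC1 0.5942 (59.42%), PC2 0.4058 (40.58%);  cumulative: 0.5942, 1


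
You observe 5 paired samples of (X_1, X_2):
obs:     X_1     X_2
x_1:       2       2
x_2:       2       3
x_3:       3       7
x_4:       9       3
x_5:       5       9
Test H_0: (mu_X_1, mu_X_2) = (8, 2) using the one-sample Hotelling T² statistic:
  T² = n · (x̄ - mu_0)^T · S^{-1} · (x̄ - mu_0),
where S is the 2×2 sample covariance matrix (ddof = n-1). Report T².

Step 1 — sample mean vector:
  mean(X_1) = (2 + 2 + 3 + 9 + 5) / 5 = 21/5 = 4.2
  mean(X_2) = (2 + 3 + 7 + 3 + 9) / 5 = 24/5 = 4.8
  x̄ = (4.2, 4.8),  deviation x̄ - mu_0 = (4.2, 4.8) - (8, 2) = (-3.8, 2.8).

Step 2 — sample covariance matrix, S[i,j] = (1/(n-1)) · Σ_k (x_{k,i} - mean_i) · (x_{k,j} - mean_j), divisor n-1 = 4:
  S[X_1,X_1] = ((-2.2)·(-2.2) + (-2.2)·(-2.2) + (-1.2)·(-1.2) + (4.8)·(4.8) + (0.8)·(0.8)) / 4 = 34.8/4 = 8.7
  S[X_1,X_2] = ((-2.2)·(-2.8) + (-2.2)·(-1.8) + (-1.2)·(2.2) + (4.8)·(-1.8) + (0.8)·(4.2)) / 4 = 2.2/4 = 0.55
  S[X_2,X_2] = ((-2.8)·(-2.8) + (-1.8)·(-1.8) + (2.2)·(2.2) + (-1.8)·(-1.8) + (4.2)·(4.2)) / 4 = 36.8/4 = 9.2
  S = [[8.7, 0.55],
 [0.55, 9.2]].

Step 3 — invert S. det(S) = 8.7·9.2 - (0.55)² = 79.7375.
  S^{-1} = (1/det) · [[d, -b], [-b, a]] = [[0.1154, -0.0069],
 [-0.0069, 0.1091]].

Step 4 — quadratic form (x̄ - mu_0)^T · S^{-1} · (x̄ - mu_0):
  S^{-1} · (x̄ - mu_0) = (-0.4578, 0.3317),
  (x̄ - mu_0)^T · [...] = (-3.8)·(-0.4578) + (2.8)·(0.3317) = 2.6683.

Step 5 — scale by n: T² = 5 · 2.6683 = 13.3413.

T² ≈ 13.3413


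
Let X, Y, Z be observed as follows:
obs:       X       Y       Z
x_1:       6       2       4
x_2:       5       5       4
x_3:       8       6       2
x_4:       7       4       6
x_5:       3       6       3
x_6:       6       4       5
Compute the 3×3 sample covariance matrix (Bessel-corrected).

Step 1 — column means:
  mean(X) = (6 + 5 + 8 + 7 + 3 + 6) / 6 = 35/6 = 5.8333
  mean(Y) = (2 + 5 + 6 + 4 + 6 + 4) / 6 = 27/6 = 4.5
  mean(Z) = (4 + 4 + 2 + 6 + 3 + 5) / 6 = 24/6 = 4

Step 2 — sample covariance S[i,j] = (1/(n-1)) · Σ_k (x_{k,i} - mean_i) · (x_{k,j} - mean_j), with n-1 = 5.
  S[X,X] = ((0.1667)·(0.1667) + (-0.8333)·(-0.8333) + (2.1667)·(2.1667) + (1.1667)·(1.1667) + (-2.8333)·(-2.8333) + (0.1667)·(0.1667)) / 5 = 14.8333/5 = 2.9667
  S[X,Y] = ((0.1667)·(-2.5) + (-0.8333)·(0.5) + (2.1667)·(1.5) + (1.1667)·(-0.5) + (-2.8333)·(1.5) + (0.1667)·(-0.5)) / 5 = -2.5/5 = -0.5
  S[X,Z] = ((0.1667)·(0) + (-0.8333)·(0) + (2.1667)·(-2) + (1.1667)·(2) + (-2.8333)·(-1) + (0.1667)·(1)) / 5 = 1/5 = 0.2
  S[Y,Y] = ((-2.5)·(-2.5) + (0.5)·(0.5) + (1.5)·(1.5) + (-0.5)·(-0.5) + (1.5)·(1.5) + (-0.5)·(-0.5)) / 5 = 11.5/5 = 2.3
  S[Y,Z] = ((-2.5)·(0) + (0.5)·(0) + (1.5)·(-2) + (-0.5)·(2) + (1.5)·(-1) + (-0.5)·(1)) / 5 = -6/5 = -1.2
  S[Z,Z] = ((0)·(0) + (0)·(0) + (-2)·(-2) + (2)·(2) + (-1)·(-1) + (1)·(1)) / 5 = 10/5 = 2

S is symmetric (S[j,i] = S[i,j]). Assembling:

S = [[2.9667, -0.5, 0.2],
 [-0.5, 2.3, -1.2],
 [0.2, -1.2, 2]]


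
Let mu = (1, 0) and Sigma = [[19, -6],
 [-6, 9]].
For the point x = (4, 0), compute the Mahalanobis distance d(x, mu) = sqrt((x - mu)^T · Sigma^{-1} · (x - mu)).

Step 1 — centre the observation: (x - mu) = (3, 0).

Step 2 — invert Sigma. det(Sigma) = 19·9 - (-6)² = 135.
  Sigma^{-1} = (1/det) · [[d, -b], [-b, a]] = [[0.0667, 0.0444],
 [0.0444, 0.1407]].

Step 3 — form the quadratic (x - mu)^T · Sigma^{-1} · (x - mu):
  Sigma^{-1} · (x - mu) = (0.2, 0.1333).
  (x - mu)^T · [Sigma^{-1} · (x - mu)] = (3)·(0.2) + (0)·(0.1333) = 0.6.

Step 4 — take square root: d = √(0.6) ≈ 0.7746.

d(x, mu) = √(0.6) ≈ 0.7746


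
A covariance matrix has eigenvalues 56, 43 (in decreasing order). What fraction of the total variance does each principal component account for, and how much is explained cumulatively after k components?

Step 1 — total variance = trace(Sigma) = Σ λ_i = 56 + 43 = 99.

Step 2 — fraction explained by component i = λ_i / Σ λ:
  PC1: 56/99 = 0.5657
  PC2: 43/99 = 0.4343

Step 3 — cumulative fraction after k components = (λ_1 + ... + λ_k) / Σ λ:
  k = 1: 56/99 = 0.5657
  k = 2: (56 + 43)/99 = 99/99 = 1

Summary (fraction, with percent):

explained: PC1 0.5657 (56.57%), PC2 0.4343 (43.43%);  cumulative: 0.5657, 1


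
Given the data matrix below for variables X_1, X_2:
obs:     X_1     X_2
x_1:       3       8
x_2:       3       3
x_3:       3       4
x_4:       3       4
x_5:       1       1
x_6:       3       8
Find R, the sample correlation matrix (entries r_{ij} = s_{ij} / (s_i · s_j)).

Step 1 — column means:
  mean(X_1) = (3 + 3 + 3 + 3 + 1 + 3) / 6 = 16/6 = 2.6667
  mean(X_2) = (8 + 3 + 4 + 4 + 1 + 8) / 6 = 28/6 = 4.6667

Step 2 — sample variances and covariances s[i,j] = (1/(n-1)) · Σ_k (x_{k,i} - mean_i) · (x_{k,j} - mean_j), with n-1 = 5:
  s[X_1,X_1] = ((0.3333)·(0.3333) + (0.3333)·(0.3333) + (0.3333)·(0.3333) + (0.3333)·(0.3333) + (-1.6667)·(-1.6667) + (0.3333)·(0.3333)) / 5 = 3.3333/5 = 0.6667
  s[X_1,X_2] = ((0.3333)·(3.3333) + (0.3333)·(-1.6667) + (0.3333)·(-0.6667) + (0.3333)·(-0.6667) + (-1.6667)·(-3.6667) + (0.3333)·(3.3333)) / 5 = 7.3333/5 = 1.4667
  s[X_2,X_2] = ((3.3333)·(3.3333) + (-1.6667)·(-1.6667) + (-0.6667)·(-0.6667) + (-0.6667)·(-0.6667) + (-3.6667)·(-3.6667) + (3.3333)·(3.3333)) / 5 = 39.3333/5 = 7.8667
  Sample standard deviations s_i = √(s[i,i]):
  s(X_1) = √(0.6667) = 0.8165
  s(X_2) = √(7.8667) = 2.8048

Step 3 — r_{ij} = s_{ij} / (s_i · s_j):
  r[X_1,X_1] = 1 (diagonal).
  r[X_1,X_2] = 1.4667 / (0.8165 · 2.8048) = 1.4667 / 2.2901 = 0.6404
  r[X_2,X_2] = 1 (diagonal).

R is symmetric with unit diagonal. Assembling:

R = [[1, 0.6404],
 [0.6404, 1]]


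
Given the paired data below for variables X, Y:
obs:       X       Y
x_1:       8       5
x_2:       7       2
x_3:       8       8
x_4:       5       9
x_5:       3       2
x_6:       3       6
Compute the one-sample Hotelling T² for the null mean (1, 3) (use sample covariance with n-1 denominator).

Step 1 — sample mean vector:
  mean(X) = (8 + 7 + 8 + 5 + 3 + 3) / 6 = 34/6 = 5.6667
  mean(Y) = (5 + 2 + 8 + 9 + 2 + 6) / 6 = 32/6 = 5.3333
  x̄ = (5.6667, 5.3333),  deviation x̄ - mu_0 = (5.6667, 5.3333) - (1, 3) = (4.6667, 2.3333).

Step 2 — sample covariance matrix, S[i,j] = (1/(n-1)) · Σ_k (x_{k,i} - mean_i) · (x_{k,j} - mean_j), divisor n-1 = 5:
  S[X,X] = ((2.3333)·(2.3333) + (1.3333)·(1.3333) + (2.3333)·(2.3333) + (-0.6667)·(-0.6667) + (-2.6667)·(-2.6667) + (-2.6667)·(-2.6667)) / 5 = 27.3333/5 = 5.4667
  S[X,Y] = ((2.3333)·(-0.3333) + (1.3333)·(-3.3333) + (2.3333)·(2.6667) + (-0.6667)·(3.6667) + (-2.6667)·(-3.3333) + (-2.6667)·(0.6667)) / 5 = 5.6667/5 = 1.1333
  S[Y,Y] = ((-0.3333)·(-0.3333) + (-3.3333)·(-3.3333) + (2.6667)·(2.6667) + (3.6667)·(3.6667) + (-3.3333)·(-3.3333) + (0.6667)·(0.6667)) / 5 = 43.3333/5 = 8.6667
  S = [[5.4667, 1.1333],
 [1.1333, 8.6667]].

Step 3 — invert S. det(S) = 5.4667·8.6667 - (1.1333)² = 46.0933.
  S^{-1} = (1/det) · [[d, -b], [-b, a]] = [[0.188, -0.0246],
 [-0.0246, 0.1186]].

Step 4 — quadratic form (x̄ - mu_0)^T · S^{-1} · (x̄ - mu_0):
  S^{-1} · (x̄ - mu_0) = (0.8201, 0.162),
  (x̄ - mu_0)^T · [...] = (4.6667)·(0.8201) + (2.3333)·(0.162) = 4.205.

Step 5 — scale by n: T² = 6 · 4.205 = 25.23.

T² ≈ 25.23


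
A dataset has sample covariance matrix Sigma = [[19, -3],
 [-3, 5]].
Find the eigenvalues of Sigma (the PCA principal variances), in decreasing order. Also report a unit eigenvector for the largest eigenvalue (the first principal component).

Step 1 — characteristic polynomial of 2×2 Sigma:
  det(Sigma - λI) = λ² - trace · λ + det = 0.
  trace = 19 + 5 = 24, det = 19·5 - (-3)² = 86.
Step 2 — discriminant:
  Δ = trace² - 4·det = 576 - 344 = 232.
Step 3 — eigenvalues:
  λ = (trace ± √Δ)/2 = (24 ± 15.2315)/2,
  λ_1 = 19.6158,  λ_2 = 4.3842.

Step 4 — unit eigenvector for λ_1: solve (Sigma - λ_1 I)v = 0. First row:
  (19 - 19.6158)·v_x + (-3)·v_y = 0, i.e. (-0.6158)·v_x + (-3)·v_y = 0,
  so v ∝ (b, λ_1 - a) = (-3, 0.6158); multiply by -1 so the first entry is positive: u = (3, -0.6158).
  ||u|| = √((3)² + (-0.6158)²) = √(9.3792) ≈ 3.0625,
  v_1 = u/||u|| ≈ (0.9796, -0.2011) (||v_1|| = 1).

λ_1 = 19.6158,  λ_2 = 4.3842;  v_1 ≈ (0.9796, -0.2011)


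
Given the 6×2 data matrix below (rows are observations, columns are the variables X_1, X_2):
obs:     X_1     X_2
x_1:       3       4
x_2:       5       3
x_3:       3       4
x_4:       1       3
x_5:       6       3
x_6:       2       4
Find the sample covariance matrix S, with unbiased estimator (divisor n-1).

Step 1 — column means:
  mean(X_1) = (3 + 5 + 3 + 1 + 6 + 2) / 6 = 20/6 = 3.3333
  mean(X_2) = (4 + 3 + 4 + 3 + 3 + 4) / 6 = 21/6 = 3.5

Step 2 — sample covariance S[i,j] = (1/(n-1)) · Σ_k (x_{k,i} - mean_i) · (x_{k,j} - mean_j), with n-1 = 5.
  S[X_1,X_1] = ((-0.3333)·(-0.3333) + (1.6667)·(1.6667) + (-0.3333)·(-0.3333) + (-2.3333)·(-2.3333) + (2.6667)·(2.6667) + (-1.3333)·(-1.3333)) / 5 = 17.3333/5 = 3.4667
  S[X_1,X_2] = ((-0.3333)·(0.5) + (1.6667)·(-0.5) + (-0.3333)·(0.5) + (-2.3333)·(-0.5) + (2.6667)·(-0.5) + (-1.3333)·(0.5)) / 5 = -2/5 = -0.4
  S[X_2,X_2] = ((0.5)·(0.5) + (-0.5)·(-0.5) + (0.5)·(0.5) + (-0.5)·(-0.5) + (-0.5)·(-0.5) + (0.5)·(0.5)) / 5 = 1.5/5 = 0.3

S is symmetric (S[j,i] = S[i,j]). Assembling:

S = [[3.4667, -0.4],
 [-0.4, 0.3]]


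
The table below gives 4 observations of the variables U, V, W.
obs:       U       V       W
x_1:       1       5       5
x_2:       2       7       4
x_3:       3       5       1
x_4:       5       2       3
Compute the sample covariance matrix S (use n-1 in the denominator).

Step 1 — column means:
  mean(U) = (1 + 2 + 3 + 5) / 4 = 11/4 = 2.75
  mean(V) = (5 + 7 + 5 + 2) / 4 = 19/4 = 4.75
  mean(W) = (5 + 4 + 1 + 3) / 4 = 13/4 = 3.25

Step 2 — sample covariance S[i,j] = (1/(n-1)) · Σ_k (x_{k,i} - mean_i) · (x_{k,j} - mean_j), with n-1 = 3.
  S[U,U] = ((-1.75)·(-1.75) + (-0.75)·(-0.75) + (0.25)·(0.25) + (2.25)·(2.25)) / 3 = 8.75/3 = 2.9167
  S[U,V] = ((-1.75)·(0.25) + (-0.75)·(2.25) + (0.25)·(0.25) + (2.25)·(-2.75)) / 3 = -8.25/3 = -2.75
  S[U,W] = ((-1.75)·(1.75) + (-0.75)·(0.75) + (0.25)·(-2.25) + (2.25)·(-0.25)) / 3 = -4.75/3 = -1.5833
  S[V,V] = ((0.25)·(0.25) + (2.25)·(2.25) + (0.25)·(0.25) + (-2.75)·(-2.75)) / 3 = 12.75/3 = 4.25
  S[V,W] = ((0.25)·(1.75) + (2.25)·(0.75) + (0.25)·(-2.25) + (-2.75)·(-0.25)) / 3 = 2.25/3 = 0.75
  S[W,W] = ((1.75)·(1.75) + (0.75)·(0.75) + (-2.25)·(-2.25) + (-0.25)·(-0.25)) / 3 = 8.75/3 = 2.9167

S is symmetric (S[j,i] = S[i,j]). Assembling:

S = [[2.9167, -2.75, -1.5833],
 [-2.75, 4.25, 0.75],
 [-1.5833, 0.75, 2.9167]]


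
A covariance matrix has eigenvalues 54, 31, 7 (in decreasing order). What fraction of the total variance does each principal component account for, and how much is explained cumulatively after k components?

Step 1 — total variance = trace(Sigma) = Σ λ_i = 54 + 31 + 7 = 92.

Step 2 — fraction explained by component i = λ_i / Σ λ:
  PC1: 54/92 = 0.587
  PC2: 31/92 = 0.337
  PC3: 7/92 = 0.0761

Step 3 — cumulative fraction after k components = (λ_1 + ... + λ_k) / Σ λ:
  k = 1: 54/92 = 0.587
  k = 2: (54 + 31)/92 = 85/92 = 0.9239
  k = 3: (54 + 31 + 7)/92 = 92/92 = 1

Summary (fraction, with percent):

explained: PC1 0.587 (58.7%), PC2 0.337 (33.7%), PC3 0.0761 (7.61%);  cumulative: 0.587, 0.9239, 1


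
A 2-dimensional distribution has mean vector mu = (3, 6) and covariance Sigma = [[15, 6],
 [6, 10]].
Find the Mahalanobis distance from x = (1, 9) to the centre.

Step 1 — centre the observation: (x - mu) = (-2, 3).

Step 2 — invert Sigma. det(Sigma) = 15·10 - (6)² = 114.
  Sigma^{-1} = (1/det) · [[d, -b], [-b, a]] = [[0.0877, -0.0526],
 [-0.0526, 0.1316]].

Step 3 — form the quadratic (x - mu)^T · Sigma^{-1} · (x - mu):
  Sigma^{-1} · (x - mu) = (-0.3333, 0.5).
  (x - mu)^T · [Sigma^{-1} · (x - mu)] = (-2)·(-0.3333) + (3)·(0.5) = 2.1667.

Step 4 — take square root: d = √(2.1667) ≈ 1.472.

d(x, mu) = √(2.1667) ≈ 1.472


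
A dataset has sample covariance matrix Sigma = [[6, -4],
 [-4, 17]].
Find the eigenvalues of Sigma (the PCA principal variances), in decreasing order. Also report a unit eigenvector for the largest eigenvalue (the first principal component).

Step 1 — characteristic polynomial of 2×2 Sigma:
  det(Sigma - λI) = λ² - trace · λ + det = 0.
  trace = 6 + 17 = 23, det = 6·17 - (-4)² = 86.
Step 2 — discriminant:
  Δ = trace² - 4·det = 529 - 344 = 185.
Step 3 — eigenvalues:
  λ = (trace ± √Δ)/2 = (23 ± 13.6015)/2,
  λ_1 = 18.3007,  λ_2 = 4.6993.

Step 4 — unit eigenvector for λ_1: solve (Sigma - λ_1 I)v = 0. First row:
  (6 - 18.3007)·v_x + (-4)·v_y = 0, i.e. (-12.3007)·v_x + (-4)·v_y = 0,
  so v ∝ (b, λ_1 - a) = (-4, 12.3007); multiply by -1 so the first entry is positive: u = (4, -12.3007).
  ||u|| = √((4)² + (-12.3007)²) = √(167.3081) ≈ 12.9348,
  v_1 = u/||u|| ≈ (0.3092, -0.951) (||v_1|| = 1).

λ_1 = 18.3007,  λ_2 = 4.6993;  v_1 ≈ (0.3092, -0.951)


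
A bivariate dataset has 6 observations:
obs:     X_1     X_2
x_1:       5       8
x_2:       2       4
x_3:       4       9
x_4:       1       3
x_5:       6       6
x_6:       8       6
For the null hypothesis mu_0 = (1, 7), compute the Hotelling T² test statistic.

Step 1 — sample mean vector:
  mean(X_1) = (5 + 2 + 4 + 1 + 6 + 8) / 6 = 26/6 = 4.3333
  mean(X_2) = (8 + 4 + 9 + 3 + 6 + 6) / 6 = 36/6 = 6
  x̄ = (4.3333, 6),  deviation x̄ - mu_0 = (4.3333, 6) - (1, 7) = (3.3333, -1).

Step 2 — sample covariance matrix, S[i,j] = (1/(n-1)) · Σ_k (x_{k,i} - mean_i) · (x_{k,j} - mean_j), divisor n-1 = 5:
  S[X_1,X_1] = ((0.6667)·(0.6667) + (-2.3333)·(-2.3333) + (-0.3333)·(-0.3333) + (-3.3333)·(-3.3333) + (1.6667)·(1.6667) + (3.6667)·(3.6667)) / 5 = 33.3333/5 = 6.6667
  S[X_1,X_2] = ((0.6667)·(2) + (-2.3333)·(-2) + (-0.3333)·(3) + (-3.3333)·(-3) + (1.6667)·(0) + (3.6667)·(0)) / 5 = 15/5 = 3
  S[X_2,X_2] = ((2)·(2) + (-2)·(-2) + (3)·(3) + (-3)·(-3) + (0)·(0) + (0)·(0)) / 5 = 26/5 = 5.2
  S = [[6.6667, 3],
 [3, 5.2]].

Step 3 — invert S. det(S) = 6.6667·5.2 - (3)² = 25.6667.
  S^{-1} = (1/det) · [[d, -b], [-b, a]] = [[0.2026, -0.1169],
 [-0.1169, 0.2597]].

Step 4 — quadratic form (x̄ - mu_0)^T · S^{-1} · (x̄ - mu_0):
  S^{-1} · (x̄ - mu_0) = (0.7922, -0.6494),
  (x̄ - mu_0)^T · [...] = (3.3333)·(0.7922) + (-1)·(-0.6494) = 3.29.

Step 5 — scale by n: T² = 6 · 3.29 = 19.7403.

T² ≈ 19.7403


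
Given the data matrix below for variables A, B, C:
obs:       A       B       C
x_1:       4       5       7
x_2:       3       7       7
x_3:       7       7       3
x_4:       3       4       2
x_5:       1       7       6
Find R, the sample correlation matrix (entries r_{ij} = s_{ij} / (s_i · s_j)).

Step 1 — column means:
  mean(A) = (4 + 3 + 7 + 3 + 1) / 5 = 18/5 = 3.6
  mean(B) = (5 + 7 + 7 + 4 + 7) / 5 = 30/5 = 6
  mean(C) = (7 + 7 + 3 + 2 + 6) / 5 = 25/5 = 5

Step 2 — sample variances and covariances s[i,j] = (1/(n-1)) · Σ_k (x_{k,i} - mean_i) · (x_{k,j} - mean_j), with n-1 = 4:
  s[A,A] = ((0.4)·(0.4) + (-0.6)·(-0.6) + (3.4)·(3.4) + (-0.6)·(-0.6) + (-2.6)·(-2.6)) / 4 = 19.2/4 = 4.8
  s[A,B] = ((0.4)·(-1) + (-0.6)·(1) + (3.4)·(1) + (-0.6)·(-2) + (-2.6)·(1)) / 4 = 1/4 = 0.25
  s[A,C] = ((0.4)·(2) + (-0.6)·(2) + (3.4)·(-2) + (-0.6)·(-3) + (-2.6)·(1)) / 4 = -8/4 = -2
  s[B,B] = ((-1)·(-1) + (1)·(1) + (1)·(1) + (-2)·(-2) + (1)·(1)) / 4 = 8/4 = 2
  s[B,C] = ((-1)·(2) + (1)·(2) + (1)·(-2) + (-2)·(-3) + (1)·(1)) / 4 = 5/4 = 1.25
  s[C,C] = ((2)·(2) + (2)·(2) + (-2)·(-2) + (-3)·(-3) + (1)·(1)) / 4 = 22/4 = 5.5
  Sample standard deviations s_i = √(s[i,i]):
  s(A) = √(4.8) = 2.1909
  s(B) = √(2) = 1.4142
  s(C) = √(5.5) = 2.3452

Step 3 — r_{ij} = s_{ij} / (s_i · s_j):
  r[A,A] = 1 (diagonal).
  r[A,B] = 0.25 / (2.1909 · 1.4142) = 0.25 / 3.0984 = 0.0807
  r[A,C] = -2 / (2.1909 · 2.3452) = -2 / 5.1381 = -0.3892
  r[B,B] = 1 (diagonal).
  r[B,C] = 1.25 / (1.4142 · 2.3452) = 1.25 / 3.3166 = 0.3769
  r[C,C] = 1 (diagonal).

R is symmetric with unit diagonal. Assembling:

R = [[1, 0.0807, -0.3892],
 [0.0807, 1, 0.3769],
 [-0.3892, 0.3769, 1]]


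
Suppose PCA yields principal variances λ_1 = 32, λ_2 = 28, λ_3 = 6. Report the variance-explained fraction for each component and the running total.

Step 1 — total variance = trace(Sigma) = Σ λ_i = 32 + 28 + 6 = 66.

Step 2 — fraction explained by component i = λ_i / Σ λ:
  PC1: 32/66 = 0.4848
  PC2: 28/66 = 0.4242
  PC3: 6/66 = 0.0909

Step 3 — cumulative fraction after k components = (λ_1 + ... + λ_k) / Σ λ:
  k = 1: 32/66 = 0.4848
  k = 2: (32 + 28)/66 = 60/66 = 0.9091
  k = 3: (32 + 28 + 6)/66 = 66/66 = 1

Summary (fraction, with percent):

explained: PC1 0.4848 (48.48%), PC2 0.4242 (42.42%), PC3 0.0909 (9.09%);  cumulative: 0.4848, 0.9091, 1


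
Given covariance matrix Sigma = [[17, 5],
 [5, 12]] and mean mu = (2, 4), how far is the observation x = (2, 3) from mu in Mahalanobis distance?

Step 1 — centre the observation: (x - mu) = (0, -1).

Step 2 — invert Sigma. det(Sigma) = 17·12 - (5)² = 179.
  Sigma^{-1} = (1/det) · [[d, -b], [-b, a]] = [[0.067, -0.0279],
 [-0.0279, 0.095]].

Step 3 — form the quadratic (x - mu)^T · Sigma^{-1} · (x - mu):
  Sigma^{-1} · (x - mu) = (0.0279, -0.095).
  (x - mu)^T · [Sigma^{-1} · (x - mu)] = (0)·(0.0279) + (-1)·(-0.095) = 0.095.

Step 4 — take square root: d = √(0.095) ≈ 0.3082.

d(x, mu) = √(0.095) ≈ 0.3082


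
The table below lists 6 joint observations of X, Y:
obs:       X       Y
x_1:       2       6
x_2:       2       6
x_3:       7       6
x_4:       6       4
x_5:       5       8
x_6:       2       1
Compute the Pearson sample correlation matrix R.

Step 1 — column means:
  mean(X) = (2 + 2 + 7 + 6 + 5 + 2) / 6 = 24/6 = 4
  mean(Y) = (6 + 6 + 6 + 4 + 8 + 1) / 6 = 31/6 = 5.1667

Step 2 — sample variances and covariances s[i,j] = (1/(n-1)) · Σ_k (x_{k,i} - mean_i) · (x_{k,j} - mean_j), with n-1 = 5:
  s[X,X] = ((-2)·(-2) + (-2)·(-2) + (3)·(3) + (2)·(2) + (1)·(1) + (-2)·(-2)) / 5 = 26/5 = 5.2
  s[X,Y] = ((-2)·(0.8333) + (-2)·(0.8333) + (3)·(0.8333) + (2)·(-1.1667) + (1)·(2.8333) + (-2)·(-4.1667)) / 5 = 8/5 = 1.6
  s[Y,Y] = ((0.8333)·(0.8333) + (0.8333)·(0.8333) + (0.8333)·(0.8333) + (-1.1667)·(-1.1667) + (2.8333)·(2.8333) + (-4.1667)·(-4.1667)) / 5 = 28.8333/5 = 5.7667
  Sample standard deviations s_i = √(s[i,i]):
  s(X) = √(5.2) = 2.2804
  s(Y) = √(5.7667) = 2.4014

Step 3 — r_{ij} = s_{ij} / (s_i · s_j):
  r[X,X] = 1 (diagonal).
  r[X,Y] = 1.6 / (2.2804 · 2.4014) = 1.6 / 5.476 = 0.2922
  r[Y,Y] = 1 (diagonal).

R is symmetric with unit diagonal. Assembling:

R = [[1, 0.2922],
 [0.2922, 1]]


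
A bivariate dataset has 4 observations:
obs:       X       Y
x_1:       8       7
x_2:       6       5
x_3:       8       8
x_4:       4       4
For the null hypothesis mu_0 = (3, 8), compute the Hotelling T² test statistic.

Step 1 — sample mean vector:
  mean(X) = (8 + 6 + 8 + 4) / 4 = 26/4 = 6.5
  mean(Y) = (7 + 5 + 8 + 4) / 4 = 24/4 = 6
  x̄ = (6.5, 6),  deviation x̄ - mu_0 = (6.5, 6) - (3, 8) = (3.5, -2).

Step 2 — sample covariance matrix, S[i,j] = (1/(n-1)) · Σ_k (x_{k,i} - mean_i) · (x_{k,j} - mean_j), divisor n-1 = 3:
  S[X,X] = ((1.5)·(1.5) + (-0.5)·(-0.5) + (1.5)·(1.5) + (-2.5)·(-2.5)) / 3 = 11/3 = 3.6667
  S[X,Y] = ((1.5)·(1) + (-0.5)·(-1) + (1.5)·(2) + (-2.5)·(-2)) / 3 = 10/3 = 3.3333
  S[Y,Y] = ((1)·(1) + (-1)·(-1) + (2)·(2) + (-2)·(-2)) / 3 = 10/3 = 3.3333
  S = [[3.6667, 3.3333],
 [3.3333, 3.3333]].

Step 3 — invert S. det(S) = 3.6667·3.3333 - (3.3333)² = 1.1111.
  S^{-1} = (1/det) · [[d, -b], [-b, a]] = [[3, -3],
 [-3, 3.3]].

Step 4 — quadratic form (x̄ - mu_0)^T · S^{-1} · (x̄ - mu_0):
  S^{-1} · (x̄ - mu_0) = (16.5, -17.1),
  (x̄ - mu_0)^T · [...] = (3.5)·(16.5) + (-2)·(-17.1) = 91.95.

Step 5 — scale by n: T² = 4 · 91.95 = 367.8.

T² ≈ 367.8


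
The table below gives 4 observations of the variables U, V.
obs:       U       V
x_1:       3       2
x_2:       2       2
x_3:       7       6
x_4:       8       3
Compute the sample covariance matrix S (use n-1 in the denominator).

Step 1 — column means:
  mean(U) = (3 + 2 + 7 + 8) / 4 = 20/4 = 5
  mean(V) = (2 + 2 + 6 + 3) / 4 = 13/4 = 3.25

Step 2 — sample covariance S[i,j] = (1/(n-1)) · Σ_k (x_{k,i} - mean_i) · (x_{k,j} - mean_j), with n-1 = 3.
  S[U,U] = ((-2)·(-2) + (-3)·(-3) + (2)·(2) + (3)·(3)) / 3 = 26/3 = 8.6667
  S[U,V] = ((-2)·(-1.25) + (-3)·(-1.25) + (2)·(2.75) + (3)·(-0.25)) / 3 = 11/3 = 3.6667
  S[V,V] = ((-1.25)·(-1.25) + (-1.25)·(-1.25) + (2.75)·(2.75) + (-0.25)·(-0.25)) / 3 = 10.75/3 = 3.5833

S is symmetric (S[j,i] = S[i,j]). Assembling:

S = [[8.6667, 3.6667],
 [3.6667, 3.5833]]


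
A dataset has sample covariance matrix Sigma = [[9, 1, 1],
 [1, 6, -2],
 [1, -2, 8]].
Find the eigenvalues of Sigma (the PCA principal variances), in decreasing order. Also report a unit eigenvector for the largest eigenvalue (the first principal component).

Step 1 — characteristic polynomial p(λ) = det(λI - Sigma) = λ³ - tr·λ² + c_1·λ - det, where tr = trace, c_1 = sum of the principal 2×2 minors, det = det(Sigma):
  tr = 9 + 6 + 8 = 23,
  c_1 = (9·6 - (1)²) + (9·8 - (1)²) + (6·8 - (-2)²) = 53 + 71 + 44 = 168,
  det = 9·(6·8 - (-2)²) - (1)·((1)·8 - (-2)·(1)) + (1)·((1)·(-2) - 6·(1)) = 9·(44) - (1)·(10) + (1)·(-8) = 378.
  So p(λ) = λ³ - 23λ² + 168λ - 378.
Step 2 — look for an integer root (rational root theorem: any rational root is an integer divisor of 378). Testing λ = 9:
  p(9) = 729 - 1863 + 1512 - 378 = 0  ✓
  Dividing out (λ - 9): p(λ) = (λ - 9)(λ² - 14λ + 42).
Step 3 — remaining eigenvalues from the quadratic λ² - 14λ + 42 = 0:
  Δ = 14² - 4·42 = 196 - 168 = 28,  λ = (14 ± √28)/2 = (14 ± 5.2915)/2 ≈ 9.6458 or 4.3542.
  Sorted: λ_1 = 9.6458,  λ_2 = 9,  λ_3 = 4.3542  (check: sum = 23 = tr ✓).

Step 4 — unit eigenvector for λ_1 ≈ 9.6458: v spans the null space of (Sigma - λ_1 I), whose rows are
  r_1 = (-0.6458, 1, 1),  r_2 = (1, -3.6458, -2),  r_3 = (1, -2, -1.6458).
  v is orthogonal to every row, so take v ∝ r_1 × r_2 = ((1)·(-2) - (1)·(-3.6458), (1)·(1) - (-0.6458)·(-2), (-0.6458)·(-3.6458) - (1)·(1)) ≈ (1.6458, -0.2915, 1.3542).
  Let u = (1.6458, -0.2915, 1.3542).
  ||u|| = √((1.6458)² + (-0.2915)² + (1.3542)²) = √(4.6275) ≈ 2.1512,  v_1 = u/||u|| ≈ (0.7651, -0.1355, 0.6295) (||v_1|| = 1).

λ_1 = 9.6458,  λ_2 = 9,  λ_3 = 4.3542;  v_1 ≈ (0.7651, -0.1355, 0.6295)
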